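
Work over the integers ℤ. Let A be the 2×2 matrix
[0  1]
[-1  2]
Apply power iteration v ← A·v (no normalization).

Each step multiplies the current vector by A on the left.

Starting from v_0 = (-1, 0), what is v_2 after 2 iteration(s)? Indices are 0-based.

v_2 = (1, 2)

v_0 = (-1, 0).
v_1 = A·v_0 = (0, 1).
v_2 = A·v_1 = (1, 2).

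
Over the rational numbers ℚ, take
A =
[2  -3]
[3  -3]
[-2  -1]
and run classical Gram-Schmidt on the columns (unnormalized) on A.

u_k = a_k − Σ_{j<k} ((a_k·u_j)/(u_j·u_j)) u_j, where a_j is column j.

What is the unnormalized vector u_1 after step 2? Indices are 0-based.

u_1 = (-25/17, -12/17, -43/17)

Step 1: u_0 = a_0 = (2, 3, -2).
Step 2: u_1 = a_1 − (-13/17)·u_0 = (-25/17, -12/17, -43/17).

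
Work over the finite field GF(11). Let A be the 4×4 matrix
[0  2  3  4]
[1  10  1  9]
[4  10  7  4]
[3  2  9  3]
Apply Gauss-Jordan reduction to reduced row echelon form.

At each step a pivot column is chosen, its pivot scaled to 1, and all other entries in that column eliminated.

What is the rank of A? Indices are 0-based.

rank = 4

step 1: exchange rows 0,1
step 1: normalize row 0 (÷1) = (1, 10, 1, 9)
  row 2: subtract 4×row0 = (0, 3, 3, 1)
  row 3: subtract 3×row0 = (0, 5, 6, 9)
step 2: normalize row 1 (÷2) = (0, 1, 7, 2)
  row 0: subtract 10×row1 = (1, 0, 8, 0)
  row 2: subtract 3×row1 = (0, 0, 4, 6)
  row 3: subtract 5×row1 = (0, 0, 4, 10)
step 3: normalize row 2 (÷4) = (0, 0, 1, 7)
  row 0: subtract 8×row2 = (1, 0, 0, 10)
  row 1: subtract 7×row2 = (0, 1, 0, 8)
  row 3: subtract 4×row2 = (0, 0, 0, 4)
step 4: normalize row 3 (÷4) = (0, 0, 0, 1)
  row 0: subtract 10×row3 = (1, 0, 0, 0)
  row 1: subtract 8×row3 = (0, 1, 0, 0)
  row 2: subtract 7×row3 = (0, 0, 1, 0)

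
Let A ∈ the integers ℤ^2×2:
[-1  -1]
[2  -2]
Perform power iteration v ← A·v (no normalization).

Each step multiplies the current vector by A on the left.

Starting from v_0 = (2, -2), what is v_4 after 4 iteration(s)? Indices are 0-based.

v_0 = (2, -2).
v_1 = A·v_0 = (0, 8).
v_2 = A·v_1 = (-8, -16).
v_3 = A·v_2 = (24, 16).
v_4 = A·v_3 = (-40, 16).

v_4 = (-40, 16)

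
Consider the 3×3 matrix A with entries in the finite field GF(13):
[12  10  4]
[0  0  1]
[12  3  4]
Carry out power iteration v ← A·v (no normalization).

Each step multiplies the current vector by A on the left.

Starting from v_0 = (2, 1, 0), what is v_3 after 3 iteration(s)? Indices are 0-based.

v_0 = (2, 1, 0).
v_1 = A·v_0 = (8, 0, 1).
v_2 = A·v_1 = (9, 1, 9).
v_3 = A·v_2 = (11, 9, 4).

v_3 = (11, 9, 4)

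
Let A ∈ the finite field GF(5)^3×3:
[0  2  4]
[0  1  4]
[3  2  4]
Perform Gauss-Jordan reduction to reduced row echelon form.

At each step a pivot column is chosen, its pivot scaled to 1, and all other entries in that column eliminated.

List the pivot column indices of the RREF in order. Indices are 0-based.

pivot columns: 0, 1, 2

pivot(0,0): swap R0↔R2
pivot(0,0)=3: scale R0 → (1, 4, 3)
pivot(1,1)=1: scale R1 → (0, 1, 4)
  clear (0,1): R0 −= (4)R1 → (1, 0, 2)
  clear (2,1): R2 −= (2)R1 → (0, 0, 1)
pivot(2,2)=1: scale R2 → (0, 0, 1)
  clear (0,2): R0 −= (2)R2 → (1, 0, 0)
  clear (1,2): R1 −= (4)R2 → (0, 1, 0)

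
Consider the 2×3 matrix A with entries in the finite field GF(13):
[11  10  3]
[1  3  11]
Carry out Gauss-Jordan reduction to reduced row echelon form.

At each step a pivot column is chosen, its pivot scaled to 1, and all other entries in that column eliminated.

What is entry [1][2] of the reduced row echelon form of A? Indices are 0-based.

step 1: normalize row 0 (÷11) = (1, 8, 5)
  row 1: subtract 1×row0 = (0, 8, 6)
step 2: normalize row 1 (÷8) = (0, 1, 4)
  row 0: subtract 8×row1 = (1, 0, 12)

M[1][2] = 4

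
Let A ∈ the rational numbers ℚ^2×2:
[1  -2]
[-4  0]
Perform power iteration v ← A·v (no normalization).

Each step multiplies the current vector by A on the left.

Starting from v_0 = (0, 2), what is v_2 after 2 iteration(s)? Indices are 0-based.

v_0 = (0, 2).
v_1 = A·v_0 = (-4, 0).
v_2 = A·v_1 = (-4, 16).

v_2 = (-4, 16)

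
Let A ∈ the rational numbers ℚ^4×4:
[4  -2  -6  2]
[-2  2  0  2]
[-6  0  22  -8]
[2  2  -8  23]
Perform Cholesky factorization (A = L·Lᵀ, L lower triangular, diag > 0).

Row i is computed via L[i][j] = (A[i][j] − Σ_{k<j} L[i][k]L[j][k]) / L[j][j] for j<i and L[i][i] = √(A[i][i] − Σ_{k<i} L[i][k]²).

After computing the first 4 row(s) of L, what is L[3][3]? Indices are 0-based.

Step 1: L[0][0] = √(4) = 2.
  L[1][0] = (-2) / L[0][0] = -1.
Step 2: L[1][1] = √(1) = 1.
  L[2][0] = (-6) / L[0][0] = -3.
  L[2][1] = (-3) / L[1][1] = -3.
Step 3: L[2][2] = √(4) = 2.
  L[3][0] = (2) / L[0][0] = 1.
  L[3][1] = (3) / L[1][1] = 3.
  L[3][2] = (4) / L[2][2] = 2.
Step 4: L[3][3] = √(9) = 3.

L[3][3] = 3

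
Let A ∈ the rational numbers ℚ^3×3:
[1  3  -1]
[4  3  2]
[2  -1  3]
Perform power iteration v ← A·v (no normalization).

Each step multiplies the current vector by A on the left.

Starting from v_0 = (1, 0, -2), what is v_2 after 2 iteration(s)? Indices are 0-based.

v_0 = (1, 0, -2).
v_1 = A·v_0 = (3, 0, -4).
v_2 = A·v_1 = (7, 4, -6).

v_2 = (7, 4, -6)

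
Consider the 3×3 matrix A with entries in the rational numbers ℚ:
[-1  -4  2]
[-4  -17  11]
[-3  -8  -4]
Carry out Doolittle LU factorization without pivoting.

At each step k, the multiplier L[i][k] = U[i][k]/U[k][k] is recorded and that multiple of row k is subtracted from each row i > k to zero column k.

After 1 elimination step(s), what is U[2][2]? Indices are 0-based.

U[2][2] = -10

[col 0] pivot -1
  R1 -= 4*R0 → (0, -1, 3)  (L[1][0] := 4)
  R2 -= 3*R0 → (0, 4, -10)  (L[2][0] := 3)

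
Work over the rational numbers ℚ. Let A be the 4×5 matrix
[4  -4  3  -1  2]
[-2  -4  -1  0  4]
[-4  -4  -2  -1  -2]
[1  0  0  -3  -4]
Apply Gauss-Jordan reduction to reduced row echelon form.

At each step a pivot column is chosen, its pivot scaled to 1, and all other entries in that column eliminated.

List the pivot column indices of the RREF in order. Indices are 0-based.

pivot columns: 0, 1, 2, 3

pivot(0,0)=4: scale R0 → (1, -1, 3/4, -1/4, 1/2)
  clear (1,0): R1 −= (-2)R0 → (0, -6, 1/2, -1/2, 5)
  clear (2,0): R2 −= (-4)R0 → (0, -8, 1, -2, 0)
  clear (3,0): R3 −= (1)R0 → (0, 1, -3/4, -11/4, -9/2)
pivot(1,1)=-6: scale R1 → (0, 1, -1/12, 1/12, -5/6)
  clear (0,1): R0 −= (-1)R1 → (1, 0, 2/3, -1/6, -1/3)
  clear (2,1): R2 −= (-8)R1 → (0, 0, 1/3, -4/3, -20/3)
  clear (3,1): R3 −= (1)R1 → (0, 0, -2/3, -17/6, -11/3)
pivot(2,2)=1/3: scale R2 → (0, 0, 1, -4, -20)
  clear (0,2): R0 −= (2/3)R2 → (1, 0, 0, 5/2, 13)
  clear (1,2): R1 −= (-1/12)R2 → (0, 1, 0, -1/4, -5/2)
  clear (3,2): R3 −= (-2/3)R2 → (0, 0, 0, -11/2, -17)
pivot(3,3)=-11/2: scale R3 → (0, 0, 0, 1, 34/11)
  clear (0,3): R0 −= (5/2)R3 → (1, 0, 0, 0, 58/11)
  clear (1,3): R1 −= (-1/4)R3 → (0, 1, 0, 0, -19/11)
  clear (2,3): R2 −= (-4)R3 → (0, 0, 1, 0, -84/11)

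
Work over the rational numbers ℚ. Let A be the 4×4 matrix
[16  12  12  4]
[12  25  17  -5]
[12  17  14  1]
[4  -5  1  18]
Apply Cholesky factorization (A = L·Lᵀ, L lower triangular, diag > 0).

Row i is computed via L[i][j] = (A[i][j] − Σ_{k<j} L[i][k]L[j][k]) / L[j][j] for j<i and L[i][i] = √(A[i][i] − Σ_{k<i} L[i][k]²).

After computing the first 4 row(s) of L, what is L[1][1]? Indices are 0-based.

Step 1: L[0][0] = √(16) = 4.
  L[1][0] = (12) / L[0][0] = 3.
Step 2: L[1][1] = √(16) = 4.
  L[2][0] = (12) / L[0][0] = 3.
  L[2][1] = (8) / L[1][1] = 2.
Step 3: L[2][2] = √(1) = 1.
  L[3][0] = (4) / L[0][0] = 1.
  L[3][1] = (-8) / L[1][1] = -2.
  L[3][2] = (2) / L[2][2] = 2.
Step 4: L[3][3] = √(9) = 3.

L[1][1] = 4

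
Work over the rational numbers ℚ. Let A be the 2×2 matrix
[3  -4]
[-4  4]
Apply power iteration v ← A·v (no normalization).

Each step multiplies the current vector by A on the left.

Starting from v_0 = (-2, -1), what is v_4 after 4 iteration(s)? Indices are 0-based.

v_4 = (-1222, 1384)

v_0 = (-2, -1).
v_1 = A·v_0 = (-2, 4).
v_2 = A·v_1 = (-22, 24).
v_3 = A·v_2 = (-162, 184).
v_4 = A·v_3 = (-1222, 1384).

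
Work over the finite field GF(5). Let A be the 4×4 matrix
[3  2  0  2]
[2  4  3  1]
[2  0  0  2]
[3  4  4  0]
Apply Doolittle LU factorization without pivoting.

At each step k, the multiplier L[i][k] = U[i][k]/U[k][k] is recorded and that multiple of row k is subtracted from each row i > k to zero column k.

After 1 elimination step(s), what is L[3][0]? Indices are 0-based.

[col 0] pivot 3
  R1 -= 4*R0 → (0, 1, 3, 3)  (L[1][0] := 4)
  R2 -= 4*R0 → (0, 2, 0, 4)  (L[2][0] := 4)
  R3 -= 1*R0 → (0, 2, 4, 3)  (L[3][0] := 1)

L[3][0] = 1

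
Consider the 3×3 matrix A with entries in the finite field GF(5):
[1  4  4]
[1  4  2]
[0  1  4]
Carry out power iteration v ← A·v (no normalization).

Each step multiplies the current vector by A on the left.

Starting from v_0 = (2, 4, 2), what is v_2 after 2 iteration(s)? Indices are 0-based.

v_0 = (2, 4, 2).
v_1 = A·v_0 = (1, 2, 2).
v_2 = A·v_1 = (2, 3, 0).

v_2 = (2, 3, 0)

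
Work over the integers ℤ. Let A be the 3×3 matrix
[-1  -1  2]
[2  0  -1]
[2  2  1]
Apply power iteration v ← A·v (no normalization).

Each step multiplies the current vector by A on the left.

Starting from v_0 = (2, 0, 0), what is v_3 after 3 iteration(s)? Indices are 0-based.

v_0 = (2, 0, 0).
v_1 = A·v_0 = (-2, 4, 4).
v_2 = A·v_1 = (6, -8, 8).
v_3 = A·v_2 = (18, 4, 4).

v_3 = (18, 4, 4)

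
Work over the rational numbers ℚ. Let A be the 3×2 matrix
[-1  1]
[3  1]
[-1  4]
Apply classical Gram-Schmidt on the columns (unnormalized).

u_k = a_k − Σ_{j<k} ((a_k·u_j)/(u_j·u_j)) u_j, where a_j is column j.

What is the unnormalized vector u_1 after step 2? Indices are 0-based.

Step 1: u_0 = a_0 = (-1, 3, -1).
Step 2: u_1 = a_1 − (-2/11)·u_0 = (9/11, 17/11, 42/11).

u_1 = (9/11, 17/11, 42/11)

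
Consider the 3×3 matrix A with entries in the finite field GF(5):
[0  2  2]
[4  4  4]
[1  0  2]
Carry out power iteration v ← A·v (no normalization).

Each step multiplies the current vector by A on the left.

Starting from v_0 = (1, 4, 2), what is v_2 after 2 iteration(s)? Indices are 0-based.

v_0 = (1, 4, 2).
v_1 = A·v_0 = (2, 3, 0).
v_2 = A·v_1 = (1, 0, 2).

v_2 = (1, 0, 2)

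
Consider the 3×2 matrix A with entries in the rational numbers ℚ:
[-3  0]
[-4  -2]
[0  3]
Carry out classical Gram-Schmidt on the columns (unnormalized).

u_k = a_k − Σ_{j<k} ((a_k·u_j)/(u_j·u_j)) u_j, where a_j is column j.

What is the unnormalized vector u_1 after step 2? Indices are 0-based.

Step 1: u_0 = a_0 = (-3, -4, 0).
Step 2: u_1 = a_1 − (8/25)·u_0 = (24/25, -18/25, 3).

u_1 = (24/25, -18/25, 3)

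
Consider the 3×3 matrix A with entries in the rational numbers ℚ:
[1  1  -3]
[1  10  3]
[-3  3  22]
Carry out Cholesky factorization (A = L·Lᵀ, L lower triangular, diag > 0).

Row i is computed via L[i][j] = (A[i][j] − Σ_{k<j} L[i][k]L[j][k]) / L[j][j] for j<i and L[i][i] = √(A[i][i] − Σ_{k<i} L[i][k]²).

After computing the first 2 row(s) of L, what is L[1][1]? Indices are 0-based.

L[1][1] = 3

Step 1: L[0][0] = √(1) = 1.
  L[1][0] = (1) / L[0][0] = 1.
Step 2: L[1][1] = √(9) = 3.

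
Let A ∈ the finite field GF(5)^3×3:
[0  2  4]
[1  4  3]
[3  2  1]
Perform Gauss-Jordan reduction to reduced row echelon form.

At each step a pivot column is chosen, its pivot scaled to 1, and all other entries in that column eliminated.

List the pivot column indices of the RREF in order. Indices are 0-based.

step 1: exchange rows 0,1
step 1: normalize row 0 (÷1) = (1, 4, 3)
  row 2: subtract 3×row0 = (0, 0, 2)
step 2: normalize row 1 (÷2) = (0, 1, 2)
  row 0: subtract 4×row1 = (1, 0, 0)
step 3: normalize row 2 (÷2) = (0, 0, 1)
  row 1: subtract 2×row2 = (0, 1, 0)

pivot columns: 0, 1, 2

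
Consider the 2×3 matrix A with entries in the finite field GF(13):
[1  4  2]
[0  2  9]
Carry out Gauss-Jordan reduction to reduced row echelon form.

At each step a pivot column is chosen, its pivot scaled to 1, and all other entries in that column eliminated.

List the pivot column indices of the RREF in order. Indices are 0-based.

[1] R0 /= 1  ⇒  (1, 4, 2)
[2] R1 /= 2  ⇒  (0, 1, 11)
     R0 -= 4·R1  ⇒  (1, 0, 10)

pivot columns: 0, 1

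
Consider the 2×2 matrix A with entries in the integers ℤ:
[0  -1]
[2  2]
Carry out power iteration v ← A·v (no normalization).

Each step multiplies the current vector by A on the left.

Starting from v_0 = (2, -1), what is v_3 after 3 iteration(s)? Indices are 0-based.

v_0 = (2, -1).
v_1 = A·v_0 = (1, 2).
v_2 = A·v_1 = (-2, 6).
v_3 = A·v_2 = (-6, 8).

v_3 = (-6, 8)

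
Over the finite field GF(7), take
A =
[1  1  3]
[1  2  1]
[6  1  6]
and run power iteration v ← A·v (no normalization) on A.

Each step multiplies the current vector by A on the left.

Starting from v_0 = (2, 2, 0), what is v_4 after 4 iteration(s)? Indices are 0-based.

v_0 = (2, 2, 0).
v_1 = A·v_0 = (4, 6, 0).
v_2 = A·v_1 = (3, 2, 2).
v_3 = A·v_2 = (4, 2, 4).
v_4 = A·v_3 = (4, 5, 1).

v_4 = (4, 5, 1)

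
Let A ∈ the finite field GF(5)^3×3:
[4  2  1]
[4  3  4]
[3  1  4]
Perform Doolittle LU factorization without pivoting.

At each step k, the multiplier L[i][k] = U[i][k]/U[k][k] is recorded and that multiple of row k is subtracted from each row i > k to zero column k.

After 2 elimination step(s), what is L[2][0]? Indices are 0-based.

[col 0] pivot 4
  R1 -= 1*R0 → (0, 1, 3)  (L[1][0] := 1)
  R2 -= 2*R0 → (0, 2, 2)  (L[2][0] := 2)
[col 1] pivot 1
  R2 -= 2*R1 → (0, 0, 1)  (L[2][1] := 2)

L[2][0] = 2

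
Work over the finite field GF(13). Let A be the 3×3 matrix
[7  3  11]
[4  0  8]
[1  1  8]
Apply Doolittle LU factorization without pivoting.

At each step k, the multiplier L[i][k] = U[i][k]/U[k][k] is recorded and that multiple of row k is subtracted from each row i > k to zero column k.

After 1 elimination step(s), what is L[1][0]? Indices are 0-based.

k=0: U[0][0]=7
  eliminate (1,0): mult=8, new row 1: (0, 2, 11); set L[1][0]=8
  eliminate (2,0): mult=2, new row 2: (0, 8, 12); set L[2][0]=2

L[1][0] = 8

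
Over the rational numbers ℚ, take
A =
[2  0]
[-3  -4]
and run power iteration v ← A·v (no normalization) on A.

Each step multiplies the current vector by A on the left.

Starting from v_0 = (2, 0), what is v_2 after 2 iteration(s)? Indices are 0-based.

v_0 = (2, 0).
v_1 = A·v_0 = (4, -6).
v_2 = A·v_1 = (8, 12).

v_2 = (8, 12)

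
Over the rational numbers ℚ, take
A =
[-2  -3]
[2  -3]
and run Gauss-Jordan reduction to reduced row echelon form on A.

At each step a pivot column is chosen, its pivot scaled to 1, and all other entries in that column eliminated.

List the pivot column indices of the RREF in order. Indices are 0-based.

pivot columns: 0, 1

pivot(0,0)=-2: scale R0 → (1, 3/2)
  clear (1,0): R1 −= (2)R0 → (0, -6)
pivot(1,1)=-6: scale R1 → (0, 1)
  clear (0,1): R0 −= (3/2)R1 → (1, 0)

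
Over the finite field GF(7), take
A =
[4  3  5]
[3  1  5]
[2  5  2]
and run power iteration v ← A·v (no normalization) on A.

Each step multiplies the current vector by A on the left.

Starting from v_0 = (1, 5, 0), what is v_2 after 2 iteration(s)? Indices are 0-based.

v_0 = (1, 5, 0).
v_1 = A·v_0 = (5, 1, 6).
v_2 = A·v_1 = (4, 4, 6).

v_2 = (4, 4, 6)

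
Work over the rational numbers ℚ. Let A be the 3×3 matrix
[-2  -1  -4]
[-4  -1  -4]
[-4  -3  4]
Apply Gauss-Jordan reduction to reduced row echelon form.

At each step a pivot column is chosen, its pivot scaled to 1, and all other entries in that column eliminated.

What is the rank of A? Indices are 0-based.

rank = 3

pivot(0,0)=-2: scale R0 → (1, 1/2, 2)
  clear (1,0): R1 −= (-4)R0 → (0, 1, 4)
  clear (2,0): R2 −= (-4)R0 → (0, -1, 12)
pivot(1,1)=1: scale R1 → (0, 1, 4)
  clear (0,1): R0 −= (1/2)R1 → (1, 0, 0)
  clear (2,1): R2 −= (-1)R1 → (0, 0, 16)
pivot(2,2)=16: scale R2 → (0, 0, 1)
  clear (1,2): R1 −= (4)R2 → (0, 1, 0)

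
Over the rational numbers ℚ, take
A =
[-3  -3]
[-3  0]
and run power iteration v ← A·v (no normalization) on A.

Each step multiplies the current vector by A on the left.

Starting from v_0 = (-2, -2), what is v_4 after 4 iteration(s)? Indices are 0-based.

v_4 = (-1296, -810)

v_0 = (-2, -2).
v_1 = A·v_0 = (12, 6).
v_2 = A·v_1 = (-54, -36).
v_3 = A·v_2 = (270, 162).
v_4 = A·v_3 = (-1296, -810).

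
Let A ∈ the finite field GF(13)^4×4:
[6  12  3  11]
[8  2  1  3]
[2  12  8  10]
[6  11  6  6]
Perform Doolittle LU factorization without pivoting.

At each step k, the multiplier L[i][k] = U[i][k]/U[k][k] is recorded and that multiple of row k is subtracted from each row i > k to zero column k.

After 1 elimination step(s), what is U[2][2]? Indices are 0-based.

Step 1: pivot at (0,0) is 6.
  row1 ← row1 − (10)·row0  ⇒  L[1][0]=10, U row1=(0, 12, 10, 10)
  row2 ← row2 − (9)·row0  ⇒  L[2][0]=9, U row2=(0, 8, 7, 2)
  row3 ← row3 − (1)·row0  ⇒  L[3][0]=1, U row3=(0, 12, 3, 8)

U[2][2] = 7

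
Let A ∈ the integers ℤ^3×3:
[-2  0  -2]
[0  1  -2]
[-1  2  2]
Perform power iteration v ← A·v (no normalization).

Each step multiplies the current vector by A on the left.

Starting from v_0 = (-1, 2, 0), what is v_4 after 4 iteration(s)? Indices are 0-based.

v_4 = (-52, -76, -24)

v_0 = (-1, 2, 0).
v_1 = A·v_0 = (2, 2, 5).
v_2 = A·v_1 = (-14, -8, 12).
v_3 = A·v_2 = (4, -32, 22).
v_4 = A·v_3 = (-52, -76, -24).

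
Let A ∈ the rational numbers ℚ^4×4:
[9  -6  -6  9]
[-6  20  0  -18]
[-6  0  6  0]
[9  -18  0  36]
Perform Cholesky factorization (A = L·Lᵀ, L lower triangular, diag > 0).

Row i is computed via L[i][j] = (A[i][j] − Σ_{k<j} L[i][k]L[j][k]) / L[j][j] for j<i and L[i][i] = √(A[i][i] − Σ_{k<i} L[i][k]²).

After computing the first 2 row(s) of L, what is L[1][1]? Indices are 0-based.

L[1][1] = 4

Step 1: L[0][0] = √(9) = 3.
  L[1][0] = (-6) / L[0][0] = -2.
Step 2: L[1][1] = √(16) = 4.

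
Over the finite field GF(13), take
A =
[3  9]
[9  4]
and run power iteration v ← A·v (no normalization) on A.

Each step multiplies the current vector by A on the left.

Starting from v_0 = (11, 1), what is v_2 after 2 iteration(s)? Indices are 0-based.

v_2 = (0, 10)

v_0 = (11, 1).
v_1 = A·v_0 = (3, 12).
v_2 = A·v_1 = (0, 10).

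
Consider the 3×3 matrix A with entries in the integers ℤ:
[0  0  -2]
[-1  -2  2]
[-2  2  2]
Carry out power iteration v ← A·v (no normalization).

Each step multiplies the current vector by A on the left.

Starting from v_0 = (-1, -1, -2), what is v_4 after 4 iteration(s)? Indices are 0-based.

v_0 = (-1, -1, -2).
v_1 = A·v_0 = (4, -1, -4).
v_2 = A·v_1 = (8, -10, -18).
v_3 = A·v_2 = (36, -24, -72).
v_4 = A·v_3 = (144, -132, -264).

v_4 = (144, -132, -264)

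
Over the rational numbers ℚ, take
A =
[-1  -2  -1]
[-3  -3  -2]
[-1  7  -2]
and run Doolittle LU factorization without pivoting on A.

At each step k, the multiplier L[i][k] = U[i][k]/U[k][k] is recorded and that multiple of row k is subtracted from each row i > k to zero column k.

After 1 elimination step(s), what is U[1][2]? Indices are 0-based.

U[1][2] = 1

Step 1: pivot at (0,0) is -1.
  row1 ← row1 − (3)·row0  ⇒  L[1][0]=3, U row1=(0, 3, 1)
  row2 ← row2 − (1)·row0  ⇒  L[2][0]=1, U row2=(0, 9, -1)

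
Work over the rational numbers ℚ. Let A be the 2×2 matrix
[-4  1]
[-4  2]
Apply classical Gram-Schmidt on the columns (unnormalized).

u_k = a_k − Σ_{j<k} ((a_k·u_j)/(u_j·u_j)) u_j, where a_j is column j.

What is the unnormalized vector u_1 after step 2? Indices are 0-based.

Step 1: u_0 = a_0 = (-4, -4).
Step 2: u_1 = a_1 − (-3/8)·u_0 = (-1/2, 1/2).

u_1 = (-1/2, 1/2)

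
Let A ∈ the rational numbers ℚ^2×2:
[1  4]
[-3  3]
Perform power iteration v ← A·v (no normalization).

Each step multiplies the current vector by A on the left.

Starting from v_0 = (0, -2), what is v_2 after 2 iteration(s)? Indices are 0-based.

v_2 = (-32, 6)

v_0 = (0, -2).
v_1 = A·v_0 = (-8, -6).
v_2 = A·v_1 = (-32, 6).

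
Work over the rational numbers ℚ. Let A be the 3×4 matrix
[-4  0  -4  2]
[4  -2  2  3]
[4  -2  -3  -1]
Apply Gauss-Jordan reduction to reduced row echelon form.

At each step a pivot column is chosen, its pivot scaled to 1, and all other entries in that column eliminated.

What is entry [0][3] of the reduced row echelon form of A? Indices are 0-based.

M[0][3] = -13/10

[1] R0 /= -4  ⇒  (1, 0, 1, -1/2)
     R1 -= 4·R0  ⇒  (0, -2, -2, 5)
     R2 -= 4·R0  ⇒  (0, -2, -7, 1)
[2] R1 /= -2  ⇒  (0, 1, 1, -5/2)
     R2 -= -2·R1  ⇒  (0, 0, -5, -4)
[3] R2 /= -5  ⇒  (0, 0, 1, 4/5)
     R0 -= 1·R2  ⇒  (1, 0, 0, -13/10)
     R1 -= 1·R2  ⇒  (0, 1, 0, -33/10)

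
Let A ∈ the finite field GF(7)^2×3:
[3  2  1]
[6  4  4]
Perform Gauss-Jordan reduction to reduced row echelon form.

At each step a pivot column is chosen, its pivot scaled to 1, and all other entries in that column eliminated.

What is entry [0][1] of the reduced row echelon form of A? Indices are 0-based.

M[0][1] = 3

step 1: normalize row 0 (÷3) = (1, 3, 5)
  row 1: subtract 6×row0 = (0, 0, 2)
skip col 1 (zero from row 1)
step 2: normalize row 1 (÷2) = (0, 0, 1)
  row 0: subtract 5×row1 = (1, 3, 0)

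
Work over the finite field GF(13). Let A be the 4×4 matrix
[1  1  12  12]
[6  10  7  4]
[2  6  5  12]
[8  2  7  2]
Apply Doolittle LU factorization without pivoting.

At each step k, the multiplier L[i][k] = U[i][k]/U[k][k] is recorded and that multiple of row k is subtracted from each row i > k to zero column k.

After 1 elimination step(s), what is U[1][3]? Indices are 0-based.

k=0: U[0][0]=1
  eliminate (1,0): mult=6, new row 1: (0, 4, 0, 10); set L[1][0]=6
  eliminate (2,0): mult=2, new row 2: (0, 4, 7, 1); set L[2][0]=2
  eliminate (3,0): mult=8, new row 3: (0, 7, 2, 10); set L[3][0]=8

U[1][3] = 10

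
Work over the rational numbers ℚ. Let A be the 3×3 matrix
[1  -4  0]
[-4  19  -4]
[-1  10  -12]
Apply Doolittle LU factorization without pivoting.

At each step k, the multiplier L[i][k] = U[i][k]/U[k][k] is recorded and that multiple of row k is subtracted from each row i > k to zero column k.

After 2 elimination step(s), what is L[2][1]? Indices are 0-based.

[col 0] pivot 1
  R1 -= -4*R0 → (0, 3, -4)  (L[1][0] := -4)
  R2 -= -1*R0 → (0, 6, -12)  (L[2][0] := -1)
[col 1] pivot 3
  R2 -= 2*R1 → (0, 0, -4)  (L[2][1] := 2)

L[2][1] = 2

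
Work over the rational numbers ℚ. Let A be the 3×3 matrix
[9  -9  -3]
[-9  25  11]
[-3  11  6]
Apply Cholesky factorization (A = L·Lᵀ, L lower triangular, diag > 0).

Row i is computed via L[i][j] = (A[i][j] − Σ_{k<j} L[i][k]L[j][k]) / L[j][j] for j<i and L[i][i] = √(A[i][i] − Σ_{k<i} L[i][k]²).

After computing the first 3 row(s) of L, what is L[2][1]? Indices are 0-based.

Step 1: L[0][0] = √(9) = 3.
  L[1][0] = (-9) / L[0][0] = -3.
Step 2: L[1][1] = √(16) = 4.
  L[2][0] = (-3) / L[0][0] = -1.
  L[2][1] = (8) / L[1][1] = 2.
Step 3: L[2][2] = √(1) = 1.

L[2][1] = 2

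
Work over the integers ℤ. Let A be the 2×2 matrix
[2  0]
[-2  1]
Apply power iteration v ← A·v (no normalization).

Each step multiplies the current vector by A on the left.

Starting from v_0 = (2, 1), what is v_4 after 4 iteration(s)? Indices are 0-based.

v_4 = (32, -59)

v_0 = (2, 1).
v_1 = A·v_0 = (4, -3).
v_2 = A·v_1 = (8, -11).
v_3 = A·v_2 = (16, -27).
v_4 = A·v_3 = (32, -59).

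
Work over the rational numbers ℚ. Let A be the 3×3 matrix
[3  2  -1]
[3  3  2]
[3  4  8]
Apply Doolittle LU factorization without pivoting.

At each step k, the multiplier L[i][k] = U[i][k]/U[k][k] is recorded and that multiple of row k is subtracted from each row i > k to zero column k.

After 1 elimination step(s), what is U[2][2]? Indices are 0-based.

U[2][2] = 9

Step 1: pivot at (0,0) is 3.
  row1 ← row1 − (1)·row0  ⇒  L[1][0]=1, U row1=(0, 1, 3)
  row2 ← row2 − (1)·row0  ⇒  L[2][0]=1, U row2=(0, 2, 9)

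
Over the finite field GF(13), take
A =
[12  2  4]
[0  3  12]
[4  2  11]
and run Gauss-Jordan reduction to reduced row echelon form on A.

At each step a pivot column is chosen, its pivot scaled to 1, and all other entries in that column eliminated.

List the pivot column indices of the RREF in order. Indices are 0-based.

[1] R0 /= 12  ⇒  (1, 11, 9)
     R2 -= 4·R0  ⇒  (0, 10, 1)
[2] R1 /= 3  ⇒  (0, 1, 4)
     R0 -= 11·R1  ⇒  (1, 0, 4)
     R2 -= 10·R1  ⇒  (0, 0, 0)
column 2 empty below row 2

pivot columns: 0, 1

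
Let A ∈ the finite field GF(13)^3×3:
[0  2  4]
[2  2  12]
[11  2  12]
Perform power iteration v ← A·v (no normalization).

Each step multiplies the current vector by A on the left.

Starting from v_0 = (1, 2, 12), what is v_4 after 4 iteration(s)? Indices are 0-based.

v_0 = (1, 2, 12).
v_1 = A·v_0 = (0, 7, 3).
v_2 = A·v_1 = (0, 11, 11).
v_3 = A·v_2 = (1, 11, 11).
v_4 = A·v_3 = (1, 0, 9).

v_4 = (1, 0, 9)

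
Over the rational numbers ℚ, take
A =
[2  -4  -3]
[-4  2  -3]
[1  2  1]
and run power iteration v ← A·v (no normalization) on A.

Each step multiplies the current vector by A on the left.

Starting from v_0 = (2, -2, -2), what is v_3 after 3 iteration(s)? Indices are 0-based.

v_0 = (2, -2, -2).
v_1 = A·v_0 = (18, -6, -4).
v_2 = A·v_1 = (72, -72, 2).
v_3 = A·v_2 = (426, -438, -70).

v_3 = (426, -438, -70)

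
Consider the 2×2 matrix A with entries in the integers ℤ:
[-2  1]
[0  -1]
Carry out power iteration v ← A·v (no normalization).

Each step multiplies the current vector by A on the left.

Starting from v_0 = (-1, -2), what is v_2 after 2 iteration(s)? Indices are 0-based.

v_2 = (2, -2)

v_0 = (-1, -2).
v_1 = A·v_0 = (0, 2).
v_2 = A·v_1 = (2, -2).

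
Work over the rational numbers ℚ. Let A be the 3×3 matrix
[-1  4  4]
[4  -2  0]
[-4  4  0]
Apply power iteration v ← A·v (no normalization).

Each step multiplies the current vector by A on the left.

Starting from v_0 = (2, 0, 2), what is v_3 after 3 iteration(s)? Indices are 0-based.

v_0 = (2, 0, 2).
v_1 = A·v_0 = (6, 8, -8).
v_2 = A·v_1 = (-6, 8, 8).
v_3 = A·v_2 = (70, -40, 56).

v_3 = (70, -40, 56)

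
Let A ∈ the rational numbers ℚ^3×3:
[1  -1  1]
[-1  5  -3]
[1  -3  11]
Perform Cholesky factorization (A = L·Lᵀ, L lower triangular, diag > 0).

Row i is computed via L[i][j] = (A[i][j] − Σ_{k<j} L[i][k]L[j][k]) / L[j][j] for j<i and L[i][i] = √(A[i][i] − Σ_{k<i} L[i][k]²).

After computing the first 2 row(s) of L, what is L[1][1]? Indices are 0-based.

Step 1: L[0][0] = √(1) = 1.
  L[1][0] = (-1) / L[0][0] = -1.
Step 2: L[1][1] = √(4) = 2.

L[1][1] = 2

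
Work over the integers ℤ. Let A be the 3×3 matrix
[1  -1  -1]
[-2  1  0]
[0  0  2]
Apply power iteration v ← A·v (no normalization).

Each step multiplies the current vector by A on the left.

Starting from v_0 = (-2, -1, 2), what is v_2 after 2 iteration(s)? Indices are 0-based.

v_2 = (-10, 9, 8)

v_0 = (-2, -1, 2).
v_1 = A·v_0 = (-3, 3, 4).
v_2 = A·v_1 = (-10, 9, 8).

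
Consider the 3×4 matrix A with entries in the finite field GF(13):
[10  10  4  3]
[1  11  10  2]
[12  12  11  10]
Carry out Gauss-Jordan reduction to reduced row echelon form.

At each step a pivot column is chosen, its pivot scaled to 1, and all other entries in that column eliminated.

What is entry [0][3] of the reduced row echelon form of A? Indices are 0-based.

[1] R0 /= 10  ⇒  (1, 1, 3, 12)
     R1 -= 1·R0  ⇒  (0, 10, 7, 3)
     R2 -= 12·R0  ⇒  (0, 0, 1, 9)
[2] R1 /= 10  ⇒  (0, 1, 2, 12)
     R0 -= 1·R1  ⇒  (1, 0, 1, 0)
[3] R2 /= 1  ⇒  (0, 0, 1, 9)
     R0 -= 1·R2  ⇒  (1, 0, 0, 4)
     R1 -= 2·R2  ⇒  (0, 1, 0, 7)

M[0][3] = 4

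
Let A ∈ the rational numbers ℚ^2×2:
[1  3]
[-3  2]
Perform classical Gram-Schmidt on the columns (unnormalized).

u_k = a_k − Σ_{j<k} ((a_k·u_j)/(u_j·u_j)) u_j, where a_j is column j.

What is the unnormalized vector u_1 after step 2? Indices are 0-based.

u_1 = (33/10, 11/10)

Step 1: u_0 = a_0 = (1, -3).
Step 2: u_1 = a_1 − (-3/10)·u_0 = (33/10, 11/10).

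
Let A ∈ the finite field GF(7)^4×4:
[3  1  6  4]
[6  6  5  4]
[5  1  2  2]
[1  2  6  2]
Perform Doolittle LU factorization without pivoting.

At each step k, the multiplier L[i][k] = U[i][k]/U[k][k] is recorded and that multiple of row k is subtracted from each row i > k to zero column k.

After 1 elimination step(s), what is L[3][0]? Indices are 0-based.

Step 1: pivot at (0,0) is 3.
  row1 ← row1 − (2)·row0  ⇒  L[1][0]=2, U row1=(0, 4, 0, 3)
  row2 ← row2 − (4)·row0  ⇒  L[2][0]=4, U row2=(0, 4, 6, 0)
  row3 ← row3 − (5)·row0  ⇒  L[3][0]=5, U row3=(0, 4, 4, 3)

L[3][0] = 5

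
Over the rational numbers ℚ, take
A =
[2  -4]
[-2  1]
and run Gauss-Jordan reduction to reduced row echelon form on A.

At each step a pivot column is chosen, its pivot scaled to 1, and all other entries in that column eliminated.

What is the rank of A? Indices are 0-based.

rank = 2

pivot(0,0)=2: scale R0 → (1, -2)
  clear (1,0): R1 −= (-2)R0 → (0, -3)
pivot(1,1)=-3: scale R1 → (0, 1)
  clear (0,1): R0 −= (-2)R1 → (1, 0)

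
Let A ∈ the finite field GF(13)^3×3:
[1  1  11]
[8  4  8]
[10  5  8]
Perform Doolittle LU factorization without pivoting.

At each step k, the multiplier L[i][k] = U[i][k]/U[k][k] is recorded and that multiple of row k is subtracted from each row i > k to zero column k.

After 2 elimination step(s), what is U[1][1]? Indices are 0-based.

Step 1: pivot at (0,0) is 1.
  row1 ← row1 − (8)·row0  ⇒  L[1][0]=8, U row1=(0, 9, 11)
  row2 ← row2 − (10)·row0  ⇒  L[2][0]=10, U row2=(0, 8, 2)
Step 2: pivot at (1,1) is 9.
  row2 ← row2 − (11)·row1  ⇒  L[2][1]=11, U row2=(0, 0, 11)

U[1][1] = 9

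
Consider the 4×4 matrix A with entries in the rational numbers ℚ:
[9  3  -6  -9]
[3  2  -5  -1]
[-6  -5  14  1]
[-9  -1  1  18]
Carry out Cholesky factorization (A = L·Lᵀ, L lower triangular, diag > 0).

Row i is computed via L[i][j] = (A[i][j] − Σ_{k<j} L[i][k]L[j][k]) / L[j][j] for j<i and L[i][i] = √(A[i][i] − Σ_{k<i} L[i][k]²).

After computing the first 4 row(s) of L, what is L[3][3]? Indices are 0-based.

L[3][3] = 2

Step 1: L[0][0] = √(9) = 3.
  L[1][0] = (3) / L[0][0] = 1.
Step 2: L[1][1] = √(1) = 1.
  L[2][0] = (-6) / L[0][0] = -2.
  L[2][1] = (-3) / L[1][1] = -3.
Step 3: L[2][2] = √(1) = 1.
  L[3][0] = (-9) / L[0][0] = -3.
  L[3][1] = (2) / L[1][1] = 2.
  L[3][2] = (1) / L[2][2] = 1.
Step 4: L[3][3] = √(4) = 2.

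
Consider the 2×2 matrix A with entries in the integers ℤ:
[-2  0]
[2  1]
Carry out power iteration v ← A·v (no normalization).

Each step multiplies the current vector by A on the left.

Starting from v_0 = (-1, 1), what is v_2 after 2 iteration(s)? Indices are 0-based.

v_2 = (-4, 3)

v_0 = (-1, 1).
v_1 = A·v_0 = (2, -1).
v_2 = A·v_1 = (-4, 3).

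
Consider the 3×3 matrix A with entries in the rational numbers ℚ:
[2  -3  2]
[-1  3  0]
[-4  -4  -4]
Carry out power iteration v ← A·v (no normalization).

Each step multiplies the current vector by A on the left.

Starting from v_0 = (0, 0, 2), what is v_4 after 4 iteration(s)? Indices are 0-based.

v_4 = (36, -40, -32)

v_0 = (0, 0, 2).
v_1 = A·v_0 = (4, 0, -8).
v_2 = A·v_1 = (-8, -4, 16).
v_3 = A·v_2 = (28, -4, -16).
v_4 = A·v_3 = (36, -40, -32).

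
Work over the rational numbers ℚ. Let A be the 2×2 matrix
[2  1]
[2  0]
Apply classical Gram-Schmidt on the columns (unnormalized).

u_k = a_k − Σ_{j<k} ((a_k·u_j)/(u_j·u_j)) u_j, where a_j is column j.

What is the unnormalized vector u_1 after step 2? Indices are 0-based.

Step 1: u_0 = a_0 = (2, 2).
Step 2: u_1 = a_1 − (1/4)·u_0 = (1/2, -1/2).

u_1 = (1/2, -1/2)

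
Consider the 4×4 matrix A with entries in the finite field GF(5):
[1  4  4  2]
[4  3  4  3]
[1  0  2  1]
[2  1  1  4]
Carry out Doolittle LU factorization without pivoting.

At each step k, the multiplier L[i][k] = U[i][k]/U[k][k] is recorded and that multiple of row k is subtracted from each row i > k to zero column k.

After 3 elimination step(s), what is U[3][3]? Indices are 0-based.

U[3][3] = 4

Step 1: pivot at (0,0) is 1.
  row1 ← row1 − (4)·row0  ⇒  L[1][0]=4, U row1=(0, 2, 3, 0)
  row2 ← row2 − (1)·row0  ⇒  L[2][0]=1, U row2=(0, 1, 3, 4)
  row3 ← row3 − (2)·row0  ⇒  L[3][0]=2, U row3=(0, 3, 3, 0)
Step 2: pivot at (1,1) is 2.
  row2 ← row2 − (3)·row1  ⇒  L[2][1]=3, U row2=(0, 0, 4, 4)
  row3 ← row3 − (4)·row1  ⇒  L[3][1]=4, U row3=(0, 0, 1, 0)
Step 3: pivot at (2,2) is 4.
  row3 ← row3 − (4)·row2  ⇒  L[3][2]=4, U row3=(0, 0, 0, 4)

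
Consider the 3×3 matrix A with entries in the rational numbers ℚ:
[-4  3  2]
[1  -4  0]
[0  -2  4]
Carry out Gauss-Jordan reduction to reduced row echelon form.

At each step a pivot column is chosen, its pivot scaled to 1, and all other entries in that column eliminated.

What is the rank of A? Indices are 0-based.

rank = 3

step 1: normalize row 0 (÷-4) = (1, -3/4, -1/2)
  row 1: subtract 1×row0 = (0, -13/4, 1/2)
step 2: normalize row 1 (÷-13/4) = (0, 1, -2/13)
  row 0: subtract -3/4×row1 = (1, 0, -8/13)
  row 2: subtract -2×row1 = (0, 0, 48/13)
step 3: normalize row 2 (÷48/13) = (0, 0, 1)
  row 0: subtract -8/13×row2 = (1, 0, 0)
  row 1: subtract -2/13×row2 = (0, 1, 0)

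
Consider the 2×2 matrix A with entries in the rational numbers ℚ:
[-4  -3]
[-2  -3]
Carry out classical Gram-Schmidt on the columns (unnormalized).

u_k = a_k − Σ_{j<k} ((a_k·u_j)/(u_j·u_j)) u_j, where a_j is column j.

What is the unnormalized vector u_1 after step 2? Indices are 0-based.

u_1 = (3/5, -6/5)

Step 1: u_0 = a_0 = (-4, -2).
Step 2: u_1 = a_1 − (9/10)·u_0 = (3/5, -6/5).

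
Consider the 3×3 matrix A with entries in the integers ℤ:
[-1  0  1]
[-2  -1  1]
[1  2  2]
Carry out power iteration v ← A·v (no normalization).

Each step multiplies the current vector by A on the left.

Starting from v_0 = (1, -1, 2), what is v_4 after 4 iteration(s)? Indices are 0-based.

v_4 = (13, 1, 57)

v_0 = (1, -1, 2).
v_1 = A·v_0 = (1, 1, 3).
v_2 = A·v_1 = (2, 0, 9).
v_3 = A·v_2 = (7, 5, 20).
v_4 = A·v_3 = (13, 1, 57).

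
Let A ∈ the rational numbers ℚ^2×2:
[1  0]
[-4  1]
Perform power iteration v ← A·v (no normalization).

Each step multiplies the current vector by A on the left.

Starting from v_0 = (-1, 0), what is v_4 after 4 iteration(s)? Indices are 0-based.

v_4 = (-1, 16)

v_0 = (-1, 0).
v_1 = A·v_0 = (-1, 4).
v_2 = A·v_1 = (-1, 8).
v_3 = A·v_2 = (-1, 12).
v_4 = A·v_3 = (-1, 16).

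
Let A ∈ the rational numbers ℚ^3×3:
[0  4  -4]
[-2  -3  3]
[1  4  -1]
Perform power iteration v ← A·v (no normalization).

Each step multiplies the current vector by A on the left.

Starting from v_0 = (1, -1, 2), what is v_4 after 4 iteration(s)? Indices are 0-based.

v_0 = (1, -1, 2).
v_1 = A·v_0 = (-12, 7, -5).
v_2 = A·v_1 = (48, -12, 21).
v_3 = A·v_2 = (-132, 3, -21).
v_4 = A·v_3 = (96, 192, -99).

v_4 = (96, 192, -99)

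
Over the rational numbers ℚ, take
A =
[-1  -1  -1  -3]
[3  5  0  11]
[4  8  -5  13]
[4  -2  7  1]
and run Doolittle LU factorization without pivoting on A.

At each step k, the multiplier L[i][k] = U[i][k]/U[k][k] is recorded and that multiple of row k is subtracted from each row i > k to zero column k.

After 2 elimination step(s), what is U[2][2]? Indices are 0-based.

[col 0] pivot -1
  R1 -= -3*R0 → (0, 2, -3, 2)  (L[1][0] := -3)
  R2 -= -4*R0 → (0, 4, -9, 1)  (L[2][0] := -4)
  R3 -= -4*R0 → (0, -6, 3, -11)  (L[3][0] := -4)
[col 1] pivot 2
  R2 -= 2*R1 → (0, 0, -3, -3)  (L[2][1] := 2)
  R3 -= -3*R1 → (0, 0, -6, -5)  (L[3][1] := -3)

U[2][2] = -3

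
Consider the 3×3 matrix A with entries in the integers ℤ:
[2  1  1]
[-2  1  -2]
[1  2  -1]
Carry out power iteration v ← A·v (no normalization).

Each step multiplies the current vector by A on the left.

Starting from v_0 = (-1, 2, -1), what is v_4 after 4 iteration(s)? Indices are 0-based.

v_0 = (-1, 2, -1).
v_1 = A·v_0 = (-1, 6, 4).
v_2 = A·v_1 = (8, 0, 7).
v_3 = A·v_2 = (23, -30, 1).
v_4 = A·v_3 = (17, -78, -38).

v_4 = (17, -78, -38)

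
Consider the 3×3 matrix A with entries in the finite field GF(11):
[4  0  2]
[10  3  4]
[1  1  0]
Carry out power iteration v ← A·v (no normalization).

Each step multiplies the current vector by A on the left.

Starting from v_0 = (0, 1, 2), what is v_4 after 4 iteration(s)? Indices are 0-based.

v_4 = (4, 8, 1)

v_0 = (0, 1, 2).
v_1 = A·v_0 = (4, 0, 1).
v_2 = A·v_1 = (7, 0, 4).
v_3 = A·v_2 = (3, 9, 7).
v_4 = A·v_3 = (4, 8, 1).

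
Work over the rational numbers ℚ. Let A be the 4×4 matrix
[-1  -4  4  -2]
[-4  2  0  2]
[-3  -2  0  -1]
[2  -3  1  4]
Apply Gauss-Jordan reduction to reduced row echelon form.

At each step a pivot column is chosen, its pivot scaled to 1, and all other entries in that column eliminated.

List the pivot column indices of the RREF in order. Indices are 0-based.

[1] R0 /= -1  ⇒  (1, 4, -4, 2)
     R1 -= -4·R0  ⇒  (0, 18, -16, 10)
     R2 -= -3·R0  ⇒  (0, 10, -12, 5)
     R3 -= 2·R0  ⇒  (0, -11, 9, 0)
[2] R1 /= 18  ⇒  (0, 1, -8/9, 5/9)
     R0 -= 4·R1  ⇒  (1, 0, -4/9, -2/9)
     R2 -= 10·R1  ⇒  (0, 0, -28/9, -5/9)
     R3 -= -11·R1  ⇒  (0, 0, -7/9, 55/9)
[3] R2 /= -28/9  ⇒  (0, 0, 1, 5/28)
     R0 -= -4/9·R2  ⇒  (1, 0, 0, -1/7)
     R1 -= -8/9·R2  ⇒  (0, 1, 0, 5/7)
     R3 -= -7/9·R2  ⇒  (0, 0, 0, 25/4)
[4] R3 /= 25/4  ⇒  (0, 0, 0, 1)
     R0 -= -1/7·R3  ⇒  (1, 0, 0, 0)
     R1 -= 5/7·R3  ⇒  (0, 1, 0, 0)
     R2 -= 5/28·R3  ⇒  (0, 0, 1, 0)

pivot columns: 0, 1, 2, 3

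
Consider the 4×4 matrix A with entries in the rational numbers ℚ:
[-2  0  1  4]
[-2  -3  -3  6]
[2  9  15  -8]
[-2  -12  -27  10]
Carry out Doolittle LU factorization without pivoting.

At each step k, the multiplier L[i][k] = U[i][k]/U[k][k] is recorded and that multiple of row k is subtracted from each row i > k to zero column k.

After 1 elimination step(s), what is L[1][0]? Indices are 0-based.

[col 0] pivot -2
  R1 -= 1*R0 → (0, -3, -4, 2)  (L[1][0] := 1)
  R2 -= -1*R0 → (0, 9, 16, -4)  (L[2][0] := -1)
  R3 -= 1*R0 → (0, -12, -28, 6)  (L[3][0] := 1)

L[1][0] = 1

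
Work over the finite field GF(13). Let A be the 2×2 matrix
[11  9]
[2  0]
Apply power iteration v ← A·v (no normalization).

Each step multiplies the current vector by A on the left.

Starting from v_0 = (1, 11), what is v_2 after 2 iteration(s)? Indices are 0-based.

v_0 = (1, 11).
v_1 = A·v_0 = (6, 2).
v_2 = A·v_1 = (6, 12).

v_2 = (6, 12)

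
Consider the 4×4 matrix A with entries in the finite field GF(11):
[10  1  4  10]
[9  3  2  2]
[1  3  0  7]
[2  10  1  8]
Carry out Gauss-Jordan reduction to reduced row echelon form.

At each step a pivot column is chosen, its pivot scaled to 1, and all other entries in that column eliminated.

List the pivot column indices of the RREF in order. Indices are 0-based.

[1] R0 /= 10  ⇒  (1, 10, 7, 1)
     R1 -= 9·R0  ⇒  (0, 1, 5, 4)
     R2 -= 1·R0  ⇒  (0, 4, 4, 6)
     R3 -= 2·R0  ⇒  (0, 1, 9, 6)
[2] R1 /= 1  ⇒  (0, 1, 5, 4)
     R0 -= 10·R1  ⇒  (1, 0, 1, 5)
     R2 -= 4·R1  ⇒  (0, 0, 6, 1)
     R3 -= 1·R1  ⇒  (0, 0, 4, 2)
[3] R2 /= 6  ⇒  (0, 0, 1, 2)
     R0 -= 1·R2  ⇒  (1, 0, 0, 3)
     R1 -= 5·R2  ⇒  (0, 1, 0, 5)
     R3 -= 4·R2  ⇒  (0, 0, 0, 5)
[4] R3 /= 5  ⇒  (0, 0, 0, 1)
     R0 -= 3·R3  ⇒  (1, 0, 0, 0)
     R1 -= 5·R3  ⇒  (0, 1, 0, 0)
     R2 -= 2·R3  ⇒  (0, 0, 1, 0)

pivot columns: 0, 1, 2, 3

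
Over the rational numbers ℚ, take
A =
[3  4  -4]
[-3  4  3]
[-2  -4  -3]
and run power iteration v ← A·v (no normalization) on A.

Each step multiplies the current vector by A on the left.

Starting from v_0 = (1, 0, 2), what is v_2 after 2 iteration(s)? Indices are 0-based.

v_2 = (29, 3, 22)

v_0 = (1, 0, 2).
v_1 = A·v_0 = (-5, 3, -8).
v_2 = A·v_1 = (29, 3, 22).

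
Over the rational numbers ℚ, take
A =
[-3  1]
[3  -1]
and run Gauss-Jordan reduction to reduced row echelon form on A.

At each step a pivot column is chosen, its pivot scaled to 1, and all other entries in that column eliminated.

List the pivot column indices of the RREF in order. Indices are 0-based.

pivot columns: 0

pivot(0,0)=-3: scale R0 → (1, -1/3)
  clear (1,0): R1 −= (3)R0 → (0, 0)
col 1: no nonzero at/below row 1; advance.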